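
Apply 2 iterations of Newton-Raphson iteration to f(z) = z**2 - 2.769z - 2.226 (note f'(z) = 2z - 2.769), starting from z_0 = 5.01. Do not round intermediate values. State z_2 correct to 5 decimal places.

3.44540

Newton update: z ← z − f(z)/f'(z).
z_0 = 5.010000: f = 9.001410, f' = 7.251000 → z_1 = 5.010000 - (9.001410)/(7.251000) = 3.768597
z_1 = 3.768597: f = 1.541080, f' = 4.768195 → z_2 = 3.768597 - (1.541080)/(4.768195) = 3.445397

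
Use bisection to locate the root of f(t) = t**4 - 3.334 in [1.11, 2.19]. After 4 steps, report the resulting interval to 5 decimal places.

[1.31250, 1.38000]

f(1.110000) = -1.815930, f(2.190000) = 19.668575 (opposite signs)
step 1: m = 1.650000, f(m) = 4.078006 > 0 → root in [1.110000, 1.650000]
step 2: m = 1.380000, f(m) = 0.292739 > 0 → root in [1.110000, 1.380000]
step 3: m = 1.245000, f(m) = -0.931422 < 0 → root in [1.245000, 1.380000]
step 4: m = 1.312500, f(m) = -0.366455 < 0 → root in [1.312500, 1.380000]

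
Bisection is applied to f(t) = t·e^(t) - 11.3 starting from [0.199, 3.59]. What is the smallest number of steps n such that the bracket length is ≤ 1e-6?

22

Initial width b − a = 3.59 − 0.199 = 3.391000.
After n steps the width is (b−a)/2^n; need (b−a)/2^n ≤ 1e-6.
So n ≥ log₂(3.391000/1e-6) = log₂(3391000.0000) ≈ 21.6933.
Hence n = 22.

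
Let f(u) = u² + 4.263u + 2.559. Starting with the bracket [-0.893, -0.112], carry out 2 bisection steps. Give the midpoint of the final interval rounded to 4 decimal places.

f(-0.893000) = -0.450410, f(-0.112000) = 2.094088 (opposite signs)
step 1: m = -0.502500, f(m) = 0.669349 > 0 → root in [-0.893000, -0.502500]
step 2: m = -0.697750, f(m) = 0.071347 > 0 → root in [-0.893000, -0.697750]
Midpoint of [-0.893000, -0.697750] = -0.795375

-0.7954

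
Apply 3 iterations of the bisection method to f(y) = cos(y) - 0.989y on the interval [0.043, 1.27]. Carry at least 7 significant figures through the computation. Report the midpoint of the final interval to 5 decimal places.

0.73319

f(0.043000) = 0.956549, f(1.270000) = -0.959749 (opposite signs)
step 1: m = 0.656500, f(m) = 0.142855 > 0 → root in [0.656500, 1.270000]
step 2: m = 0.963250, f(m) = -0.381800 < 0 → root in [0.656500, 0.963250]
step 3: m = 0.809875, f(m) = -0.111377 < 0 → root in [0.656500, 0.809875]
Midpoint of [0.656500, 0.809875] = 0.733187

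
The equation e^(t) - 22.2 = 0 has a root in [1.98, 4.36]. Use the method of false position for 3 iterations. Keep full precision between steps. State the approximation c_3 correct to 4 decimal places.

2.9301

False-position update: c = (a·f(b) − b·f(a))/(f(b) − f(a)); replace the endpoint whose sign matches f(c).
f(1.980000) = -14.957257, f(4.360000) = 56.057134
step 1: c = 2.481283, f(c) = -10.243411 < 0 → new bracket [2.481283, 4.360000]
step 2: c = 2.771544, f(c) = -6.216712 < 0 → new bracket [2.771544, 4.360000]
step 3: c = 2.930117, f(c) = -3.470177 < 0 → new bracket [2.930117, 4.360000]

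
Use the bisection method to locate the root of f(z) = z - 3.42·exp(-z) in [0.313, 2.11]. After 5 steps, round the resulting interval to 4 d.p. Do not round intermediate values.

f(0.313000) = -2.187875, f(2.110000) = 1.695366 (opposite signs)
step 1: m = 1.211500, f(m) = 0.193194 > 0 → root in [0.313000, 1.211500]
step 2: m = 0.762250, f(m) = -0.833575 < 0 → root in [0.762250, 1.211500]
step 3: m = 0.986875, f(m) = -0.287895 < 0 → root in [0.986875, 1.211500]
step 4: m = 1.099187, f(m) = -0.040157 < 0 → root in [1.099187, 1.211500]
step 5: m = 1.155344, f(m) = 0.078217 > 0 → root in [1.099187, 1.155344]

[1.0992, 1.1553]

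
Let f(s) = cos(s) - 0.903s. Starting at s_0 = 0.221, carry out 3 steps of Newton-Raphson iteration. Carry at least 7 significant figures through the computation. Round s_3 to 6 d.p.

f'(s) = -sin(s) - 0.903
s_0 = 0.221000: f = 0.776116, f' = -1.122205 → s_1 = 0.221000 - (0.776116)/(-1.122205) = 0.912599
s_1 = 0.912599: f = -0.212385, f' = -1.694096 → s_2 = 0.912599 - (-0.212385)/(-1.694096) = 0.787231
s_2 = 0.787231: f = -0.005060, f' = -1.611402 → s_3 = 0.787231 - (-0.005060)/(-1.611402) = 0.784091

0.784091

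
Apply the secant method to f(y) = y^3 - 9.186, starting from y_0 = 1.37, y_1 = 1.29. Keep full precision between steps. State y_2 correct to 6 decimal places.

2.616095

Secant update: y_(k+1) = y_k − f(y_k)·(y_k − y_(k-1))/(f(y_k) − f(y_(k-1))).
f(y_0) = -6.614647, f(y_1) = -7.039311
y_2 = 1.290000 - (-7.039311)·(1.290000 - 1.370000)/(-7.039311 - (-6.614647)) = 2.616095; f(y_2) = 8.718435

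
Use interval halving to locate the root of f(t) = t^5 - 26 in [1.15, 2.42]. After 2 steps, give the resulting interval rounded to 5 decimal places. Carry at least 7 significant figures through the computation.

f(1.150000) = -23.988643, f(2.420000) = 56.999759 (opposite signs)
step 1: m = 1.785000, f(m) = -7.878627 < 0 → root in [1.785000, 2.420000]
step 2: m = 2.102500, f(m) = 15.084691 > 0 → root in [1.785000, 2.102500]

[1.78500, 2.10250]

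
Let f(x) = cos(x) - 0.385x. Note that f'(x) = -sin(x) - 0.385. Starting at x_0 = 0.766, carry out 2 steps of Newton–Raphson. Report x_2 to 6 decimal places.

x_0 = 0.766000: f = 0.425779, f' = -1.078258 → x_1 = 0.766000 - (0.425779)/(-1.078258) = 1.160877
x_1 = 1.160877: f = -0.048403, f' = -1.302153 → x_2 = 1.160877 - (-0.048403)/(-1.302153) = 1.123706

1.123706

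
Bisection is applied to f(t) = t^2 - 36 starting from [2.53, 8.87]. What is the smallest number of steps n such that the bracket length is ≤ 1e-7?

26

Initial width b − a = 8.87 − 2.53 = 6.340000.
After n steps the width is (b−a)/2^n; need (b−a)/2^n ≤ 1e-7.
So n ≥ log₂(6.340000/1e-7) = log₂(63400000.0000) ≈ 25.9180.
Hence n = 26.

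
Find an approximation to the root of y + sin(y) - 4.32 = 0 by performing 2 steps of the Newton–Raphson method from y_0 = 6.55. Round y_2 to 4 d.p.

Newton update: y ← y − f(y)/f'(y).
f'(y) = 1 + cos(y)
y_0 = 6.550000: f = 2.493660, f' = 1.964616 → y_1 = 6.550000 - (2.493660)/(1.964616) = 5.280713
y_1 = 5.280713: f = 0.117909, f' = 1.538221 → y_2 = 5.280713 - (0.117909)/(1.538221) = 5.204060

5.2041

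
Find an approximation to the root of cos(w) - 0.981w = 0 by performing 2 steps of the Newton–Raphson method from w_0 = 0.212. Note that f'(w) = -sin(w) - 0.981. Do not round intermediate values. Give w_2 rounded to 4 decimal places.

Newton update: w ← w − f(w)/f'(w).
w_0 = 0.212000: f = 0.769640, f' = -1.191416 → w_1 = 0.212000 - (0.769640)/(-1.191416) = 0.857988
w_1 = 0.857988: f = -0.187725, f' = -1.737528 → w_2 = 0.857988 - (-0.187725)/(-1.737528) = 0.749946

0.7499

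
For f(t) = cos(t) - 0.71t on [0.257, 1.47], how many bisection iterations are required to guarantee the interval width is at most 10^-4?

14

Initial width b − a = 1.47 − 0.257 = 1.213000.
After n steps the width is (b−a)/2^n; need (b−a)/2^n ≤ 10^-4.
So n ≥ log₂(1.213000/10^-4) = log₂(12130.0000) ≈ 13.5663.
Hence n = 14.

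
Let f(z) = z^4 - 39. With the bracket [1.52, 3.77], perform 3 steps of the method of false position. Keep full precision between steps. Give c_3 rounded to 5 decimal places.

2.31403

False-position update: c = (a·f(b) − b·f(a))/(f(b) − f(a)); replace the endpoint whose sign matches f(c).
f(1.520000) = -33.662052, f(3.770000) = 163.006526
step 1: c = 1.905113, f(c) = -25.827054 < 0 → new bracket [1.905113, 3.770000]
step 2: c = 2.160176, f(c) = -17.225066 < 0 → new bracket [2.160176, 3.770000]
step 3: c = 2.314030, f(c) = -10.326806 < 0 → new bracket [2.314030, 3.770000]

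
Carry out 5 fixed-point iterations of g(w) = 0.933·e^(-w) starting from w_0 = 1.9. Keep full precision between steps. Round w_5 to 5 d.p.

w_1 = g(1.900000) = 0.139548
w_2 = g(0.139548) = 0.811478
w_3 = g(0.811478) = 0.414439
w_4 = g(0.414439) = 0.616443
w_5 = g(0.616443) = 0.503691

0.50369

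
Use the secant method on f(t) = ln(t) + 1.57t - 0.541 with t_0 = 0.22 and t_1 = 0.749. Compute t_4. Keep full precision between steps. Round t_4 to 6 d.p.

0.634432

f(t_0) = -1.709728, f(t_1) = 0.345914
t_2 = 0.749000 - (0.345914)·(0.749000 - 0.220000)/(0.345914 - (-1.709728)) = 0.659982; f(t_2) = 0.079630
t_3 = 0.659982 - (0.079630)·(0.659982 - 0.749000)/(0.079630 - (0.345914)) = 0.633362; f(t_3) = -0.003334
t_4 = 0.633362 - (-0.003334)·(0.633362 - 0.659982)/(-0.003334 - (0.079630)) = 0.634432; f(t_4) = 0.000033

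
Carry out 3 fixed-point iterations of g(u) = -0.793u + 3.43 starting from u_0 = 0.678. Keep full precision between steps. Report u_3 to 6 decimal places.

u_1 = g(0.678000) = 2.892346
u_2 = g(2.892346) = 1.136370
u_3 = g(1.136370) = 2.528859

2.528859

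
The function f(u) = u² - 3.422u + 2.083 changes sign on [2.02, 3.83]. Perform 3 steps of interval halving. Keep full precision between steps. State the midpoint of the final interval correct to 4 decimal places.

f(2.020000) = -0.749040, f(3.830000) = 3.645640 (opposite signs)
step 1: m = 2.925000, f(m) = 0.629275 > 0 → root in [2.020000, 2.925000]
step 2: m = 2.472500, f(m) = -0.264639 < 0 → root in [2.472500, 2.925000]
step 3: m = 2.698750, f(m) = 0.131129 > 0 → root in [2.472500, 2.698750]
Midpoint of [2.472500, 2.698750] = 2.585625

2.5856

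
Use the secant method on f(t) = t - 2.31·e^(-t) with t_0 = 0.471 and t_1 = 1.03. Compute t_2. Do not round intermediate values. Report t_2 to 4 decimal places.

0.9325

f(t_0) = -0.971312, f(t_1) = 0.205314
t_2 = 1.030000 - (0.205314)·(1.030000 - 0.471000)/(0.205314 - (-0.971312)) = 0.932458; f(t_2) = 0.023276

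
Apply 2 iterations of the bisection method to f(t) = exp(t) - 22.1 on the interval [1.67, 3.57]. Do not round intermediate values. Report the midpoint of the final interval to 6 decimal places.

f(1.670000) = -16.787832, f(3.570000) = 13.416593 (opposite signs)
step 1: m = 2.620000, f(m) = -8.364276 < 0 → root in [2.620000, 3.570000]
step 2: m = 3.095000, f(m) = -0.012761 < 0 → root in [3.095000, 3.570000]
Midpoint of [3.095000, 3.570000] = 3.332500

3.332500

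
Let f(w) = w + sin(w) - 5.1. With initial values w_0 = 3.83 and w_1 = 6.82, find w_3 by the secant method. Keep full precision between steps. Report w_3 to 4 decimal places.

Secant update: w_(k+1) = w_k − f(w_k)·(w_k − w_(k-1))/(f(w_k) − f(w_(k-1))).
f(w_0) = -1.905308, f(w_1) = 2.231401
w_2 = 6.820000 - (2.231401)·(6.820000 - 3.830000)/(2.231401 - (-1.905308)) = 5.207150; f(w_2) = -0.772932
w_3 = 5.207150 - (-0.772932)·(5.207150 - 6.820000)/(-0.772932 - (2.231401)) = 5.622092; f(w_3) = -0.091888

5.6221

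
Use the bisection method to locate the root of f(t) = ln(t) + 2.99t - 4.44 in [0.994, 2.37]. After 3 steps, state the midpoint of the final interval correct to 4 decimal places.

f(0.994000) = -1.473958, f(2.370000) = 3.509190 (opposite signs)
step 1: m = 1.682000, f(m) = 1.109164 > 0 → root in [0.994000, 1.682000]
step 2: m = 1.338000, f(m) = -0.148204 < 0 → root in [1.338000, 1.682000]
step 3: m = 1.510000, f(m) = 0.487010 > 0 → root in [1.338000, 1.510000]
Midpoint of [1.338000, 1.510000] = 1.424000

1.4240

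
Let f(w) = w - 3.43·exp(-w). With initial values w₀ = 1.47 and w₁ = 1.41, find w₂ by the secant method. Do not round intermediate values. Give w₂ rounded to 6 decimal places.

1.094139

Secant update: w_(k+1) = w_k − f(w_k)·(w_k − w_(k-1))/(f(w_k) − f(w_(k-1))).
f(w_0) = 0.681356, f(w_1) = 0.572589
w_2 = 1.410000 - (0.572589)·(1.410000 - 1.470000)/(0.572589 - (0.681356)) = 1.094139; f(w_2) = -0.054321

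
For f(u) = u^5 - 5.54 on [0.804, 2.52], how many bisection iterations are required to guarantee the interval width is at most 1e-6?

Initial width b − a = 2.52 − 0.804 = 1.716000.
After n steps the width is (b−a)/2^n; need (b−a)/2^n ≤ 1e-6.
So n ≥ log₂(1.716000/1e-6) = log₂(1716000.0000) ≈ 20.7106.
Hence n = 21.

21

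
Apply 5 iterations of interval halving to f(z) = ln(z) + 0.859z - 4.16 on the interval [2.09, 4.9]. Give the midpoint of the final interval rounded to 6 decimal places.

3.451094

f(2.090000) = -1.627526, f(4.900000) = 1.638335 (opposite signs)
step 1: m = 3.495000, f(m) = 0.093538 > 0 → root in [2.090000, 3.495000]
step 2: m = 2.792500, f(m) = -0.734305 < 0 → root in [2.792500, 3.495000]
step 3: m = 3.143750, f(m) = -0.314102 < 0 → root in [3.143750, 3.495000]
step 4: m = 3.319375, f(m) = -0.108880 < 0 → root in [3.319375, 3.495000]
step 5: m = 3.407188, f(m) = -0.007339 < 0 → root in [3.407188, 3.495000]
Midpoint of [3.407188, 3.495000] = 3.451094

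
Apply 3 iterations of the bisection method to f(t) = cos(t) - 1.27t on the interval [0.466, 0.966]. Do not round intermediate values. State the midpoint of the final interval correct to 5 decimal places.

f(0.466000) = 0.301553, f(0.966000) = -0.658225 (opposite signs)
step 1: m = 0.716000, f(m) = -0.154883 < 0 → root in [0.466000, 0.716000]
step 2: m = 0.591000, f(m) = 0.079814 > 0 → root in [0.591000, 0.716000]
step 3: m = 0.653500, f(m) = -0.035984 < 0 → root in [0.591000, 0.653500]
Midpoint of [0.591000, 0.653500] = 0.622250

0.62225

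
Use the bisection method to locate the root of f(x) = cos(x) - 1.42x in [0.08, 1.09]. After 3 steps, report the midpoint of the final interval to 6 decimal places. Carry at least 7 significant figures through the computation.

f(0.080000) = 0.883202, f(1.090000) = -1.085315 (opposite signs)
step 1: m = 0.585000, f(m) = 0.003012 > 0 → root in [0.585000, 1.090000]
step 2: m = 0.837500, f(m) = -0.519928 < 0 → root in [0.585000, 0.837500]
step 3: m = 0.711250, f(m) = -0.252429 < 0 → root in [0.585000, 0.711250]
Midpoint of [0.585000, 0.711250] = 0.648125

0.648125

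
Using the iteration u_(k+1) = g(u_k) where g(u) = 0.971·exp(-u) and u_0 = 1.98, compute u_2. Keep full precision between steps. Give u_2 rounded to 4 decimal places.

0.8492

u_1 = g(1.980000) = 0.134065
u_2 = g(0.134065) = 0.849172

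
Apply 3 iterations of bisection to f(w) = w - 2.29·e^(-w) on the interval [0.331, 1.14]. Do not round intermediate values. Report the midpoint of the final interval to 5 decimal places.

f(0.331000) = -1.313690, f(1.140000) = 0.407614 (opposite signs)
step 1: m = 0.735500, f(m) = -0.362019 < 0 → root in [0.735500, 1.140000]
step 2: m = 0.937750, f(m) = 0.041197 > 0 → root in [0.735500, 0.937750]
step 3: m = 0.836625, f(m) = -0.155334 < 0 → root in [0.836625, 0.937750]
Midpoint of [0.836625, 0.937750] = 0.887187

0.88719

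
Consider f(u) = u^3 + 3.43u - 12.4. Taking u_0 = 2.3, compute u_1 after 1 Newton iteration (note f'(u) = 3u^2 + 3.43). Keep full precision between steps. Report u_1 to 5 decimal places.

Newton update: u ← u − f(u)/f'(u).
u_0 = 2.300000: f = 7.656000, f' = 19.300000 → u_1 = 2.300000 - (7.656000)/(19.300000) = 1.903316

1.90332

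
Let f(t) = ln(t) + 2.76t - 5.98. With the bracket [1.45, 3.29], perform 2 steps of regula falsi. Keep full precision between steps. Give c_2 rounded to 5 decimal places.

False-position update: c = (a·f(b) − b·f(a))/(f(b) − f(a)); replace the endpoint whose sign matches f(c).
f(1.450000) = -1.606436, f(3.290000) = 4.291288
step 1: c = 1.951184, f(c) = 0.073703 > 0 → new bracket [1.450000, 1.951184]
step 2: c = 1.929198, f(c) = 0.001691 > 0 → new bracket [1.450000, 1.929198]

1.92920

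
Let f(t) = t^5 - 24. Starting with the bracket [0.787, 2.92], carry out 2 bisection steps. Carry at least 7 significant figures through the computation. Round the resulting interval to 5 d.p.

[1.85350, 2.38675]

f(0.787000) = -23.698093, f(2.920000) = 188.282531 (opposite signs)
step 1: m = 1.853500, f(m) = -2.124250 < 0 → root in [1.853500, 2.920000]
step 2: m = 2.386750, f(m) = 53.452360 > 0 → root in [1.853500, 2.386750]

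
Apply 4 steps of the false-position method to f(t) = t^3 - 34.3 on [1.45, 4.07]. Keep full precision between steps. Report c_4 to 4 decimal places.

f(1.450000) = -31.251375, f(4.070000) = 33.119143
step 1: c = 2.721989, f(c) = -14.132169 < 0 → new bracket [2.721989, 4.070000]
step 2: c = 3.125159, f(c) = -3.777755 < 0 → new bracket [3.125159, 4.070000]
step 3: c = 3.221898, f(c) = -0.854664 < 0 → new bracket [3.221898, 4.070000]
step 4: c = 3.243234, f(c) = -0.185833 < 0 → new bracket [3.243234, 4.070000]

3.2432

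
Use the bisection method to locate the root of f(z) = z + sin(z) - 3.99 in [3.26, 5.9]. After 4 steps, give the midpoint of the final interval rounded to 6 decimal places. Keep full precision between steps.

4.992500

f(3.260000) = -0.848131, f(5.900000) = 1.536123 (opposite signs)
step 1: m = 4.580000, f(m) = -0.401249 < 0 → root in [4.580000, 5.900000]
step 2: m = 5.240000, f(m) = 0.385988 > 0 → root in [4.580000, 5.240000]
step 3: m = 4.910000, f(m) = -0.060538 < 0 → root in [4.910000, 5.240000]
step 4: m = 5.075000, f(m) = 0.150026 > 0 → root in [4.910000, 5.075000]
Midpoint of [4.910000, 5.075000] = 4.992500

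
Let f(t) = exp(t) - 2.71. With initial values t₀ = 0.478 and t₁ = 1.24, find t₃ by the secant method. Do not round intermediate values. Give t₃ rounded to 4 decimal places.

0.9893

f(t_0) = -1.097155, f(t_1) = 0.745613
t_2 = 1.240000 - (0.745613)·(1.240000 - 0.478000)/(0.745613 - (-1.097155)) = 0.931683; f(t_2) = -0.171223
t_3 = 0.931683 - (-0.171223)·(0.931683 - 1.240000)/(-0.171223 - (0.745613)) = 0.989262; f(t_3) = -0.020751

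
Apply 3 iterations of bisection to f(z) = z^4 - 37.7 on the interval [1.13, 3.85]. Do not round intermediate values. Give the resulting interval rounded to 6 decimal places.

[2.150000, 2.490000]

f(1.130000) = -36.069526, f(3.850000) = 182.006506 (opposite signs)
step 1: m = 2.490000, f(m) = 0.741240 > 0 → root in [1.130000, 2.490000]
step 2: m = 1.810000, f(m) = -26.967169 < 0 → root in [1.810000, 2.490000]
step 3: m = 2.150000, f(m) = -16.332494 < 0 → root in [2.150000, 2.490000]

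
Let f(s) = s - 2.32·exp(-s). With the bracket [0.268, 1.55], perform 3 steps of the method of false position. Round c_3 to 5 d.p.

f(0.268000) = -1.506586, f(1.550000) = 1.057585
step 1: c = 1.021243, f(c) = 0.185702 > 0 → new bracket [0.268000, 1.021243]
step 2: c = 0.938586, f(c) = 0.031048 > 0 → new bracket [0.268000, 0.938586]
step 3: c = 0.925046, f(c) = 0.005135 > 0 → new bracket [0.268000, 0.925046]

0.92505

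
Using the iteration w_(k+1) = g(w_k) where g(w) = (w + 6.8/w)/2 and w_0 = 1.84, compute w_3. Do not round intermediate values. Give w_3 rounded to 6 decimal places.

w_1 = g(1.840000) = 2.767826
w_2 = g(2.767826) = 2.612314
w_3 = g(2.612314) = 2.607685

2.607685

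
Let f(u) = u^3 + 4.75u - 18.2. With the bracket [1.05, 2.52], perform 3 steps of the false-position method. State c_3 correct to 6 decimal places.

False-position update: c = (a·f(b) − b·f(a))/(f(b) − f(a)); replace the endpoint whose sign matches f(c).
f(1.050000) = -12.054875, f(2.520000) = 9.773008
step 1: c = 1.861836, f(c) = -2.902345 < 0 → new bracket [1.861836, 2.520000]
step 2: c = 2.012540, f(c) = -0.489016 < 0 → new bracket [2.012540, 2.520000]
step 3: c = 2.036722, f(c) = -0.076773 < 0 → new bracket [2.036722, 2.520000]

2.036722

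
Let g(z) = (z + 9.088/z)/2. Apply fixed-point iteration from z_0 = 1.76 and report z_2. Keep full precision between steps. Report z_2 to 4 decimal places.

3.0435

z_1 = g(1.760000) = 3.461818
z_2 = g(3.461818) = 3.043514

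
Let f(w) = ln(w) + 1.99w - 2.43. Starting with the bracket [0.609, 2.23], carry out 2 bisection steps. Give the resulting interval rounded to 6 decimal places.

f(0.609000) = -1.714027, f(2.230000) = 2.809702 (opposite signs)
step 1: m = 1.419500, f(m) = 0.745110 > 0 → root in [0.609000, 1.419500]
step 2: m = 1.014250, f(m) = -0.397493 < 0 → root in [1.014250, 1.419500]

[1.014250, 1.419500]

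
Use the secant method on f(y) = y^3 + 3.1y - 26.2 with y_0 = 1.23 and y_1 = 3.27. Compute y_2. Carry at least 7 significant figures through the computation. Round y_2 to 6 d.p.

f(y_0) = -20.526133, f(y_1) = 18.902783
y_2 = 3.270000 - (18.902783)·(3.270000 - 1.230000)/(18.902783 - (-20.526133)) = 2.291995; f(y_2) = -7.054413

2.291995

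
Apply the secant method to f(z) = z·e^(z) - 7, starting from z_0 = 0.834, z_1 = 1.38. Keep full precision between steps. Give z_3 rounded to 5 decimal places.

Secant update: z_(k+1) = z_k − f(z_k)·(z_k − z_(k-1))/(f(z_k) − f(z_(k-1))).
f(z_0) = -5.079706, f(z_1) = -1.514636
z_2 = 1.380000 - (-1.514636)·(1.380000 - 0.834000)/(-1.514636 - (-5.079706)) = 1.611970; f(z_2) = 1.080290
z_3 = 1.611970 - (1.080290)·(1.611970 - 1.380000)/(1.080290 - (-1.514636)) = 1.515399; f(z_3) = -0.103059

1.51540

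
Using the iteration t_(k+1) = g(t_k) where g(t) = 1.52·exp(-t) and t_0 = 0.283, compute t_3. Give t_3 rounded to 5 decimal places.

t_1 = g(0.283000) = 1.145350
t_2 = g(1.145350) = 0.483531
t_3 = g(0.483531) = 0.937235

0.93724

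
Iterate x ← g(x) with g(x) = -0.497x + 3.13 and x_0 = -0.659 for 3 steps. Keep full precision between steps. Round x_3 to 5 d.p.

2.42843

x_1 = g(-0.659000) = 3.457523
x_2 = g(3.457523) = 1.411611
x_3 = g(1.411611) = 2.428429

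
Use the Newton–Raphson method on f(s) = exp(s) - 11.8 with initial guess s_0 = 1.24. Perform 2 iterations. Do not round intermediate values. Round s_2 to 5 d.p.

f'(s) = exp(s)
s_0 = 1.240000: f = -8.344387, f' = 3.455613 → s_1 = 1.240000 - (-8.344387)/(3.455613) = 3.654734
s_1 = 3.654734: f = 26.857228, f' = 38.657228 → s_2 = 3.654734 - (26.857228)/(38.657228) = 2.959981

2.95998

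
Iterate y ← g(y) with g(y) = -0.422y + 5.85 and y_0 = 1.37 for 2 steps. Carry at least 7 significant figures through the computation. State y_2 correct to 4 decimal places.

3.6253

y_1 = g(1.370000) = 5.271860
y_2 = g(5.271860) = 3.625275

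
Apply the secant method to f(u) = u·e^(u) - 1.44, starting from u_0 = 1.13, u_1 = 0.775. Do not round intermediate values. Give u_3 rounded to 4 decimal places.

f(u_0) = 2.058092, f(u_1) = 0.242209
u_2 = 0.775000 - (0.242209)·(0.775000 - 1.130000)/(0.242209 - (2.058092)) = 0.727649; f(u_2) = 0.066384
u_3 = 0.727649 - (0.066384)·(0.727649 - 0.775000)/(0.066384 - (0.242209)) = 0.709771; f(u_3) = 0.003338

0.7098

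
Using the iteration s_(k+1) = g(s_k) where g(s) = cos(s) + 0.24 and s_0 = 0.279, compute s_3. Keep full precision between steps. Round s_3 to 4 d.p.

1.0647

s_1 = g(0.279000) = 1.201331
s_2 = g(1.201331) = 0.601117
s_3 = g(0.601117) = 1.064705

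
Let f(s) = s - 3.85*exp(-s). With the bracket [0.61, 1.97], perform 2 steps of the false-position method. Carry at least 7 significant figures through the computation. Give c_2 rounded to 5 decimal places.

f(0.610000) = -1.481901, f(1.970000) = 1.433091
step 1: c = 1.301386, f(c) = 0.253592 > 0 → new bracket [0.610000, 1.301386]
step 2: c = 1.200360, f(c) = 0.041180 > 0 → new bracket [0.610000, 1.200360]

1.20036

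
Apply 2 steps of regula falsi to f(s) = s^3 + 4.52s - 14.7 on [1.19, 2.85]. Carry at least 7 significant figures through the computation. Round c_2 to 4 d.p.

False-position update: c = (a·f(b) − b·f(a))/(f(b) − f(a)); replace the endpoint whose sign matches f(c).
f(1.190000) = -7.636041, f(2.850000) = 21.331125
step 1: c = 1.627593, f(c) = -3.031690 < 0 → new bracket [1.627593, 2.850000]
step 2: c = 1.779708, f(c) = -1.018738 < 0 → new bracket [1.779708, 2.850000]

1.7797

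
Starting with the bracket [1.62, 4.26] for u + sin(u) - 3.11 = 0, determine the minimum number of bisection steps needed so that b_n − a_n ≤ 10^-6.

22

Initial width b − a = 4.26 − 1.62 = 2.640000.
After n steps the width is (b−a)/2^n; need (b−a)/2^n ≤ 10^-6.
So n ≥ log₂(2.640000/10^-6) = log₂(2640000.0000) ≈ 21.3321.
Hence n = 22.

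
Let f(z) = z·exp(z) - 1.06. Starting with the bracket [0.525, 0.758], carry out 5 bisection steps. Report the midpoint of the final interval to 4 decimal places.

f(0.525000) = -0.172509, f(0.758000) = 0.557575 (opposite signs)
step 1: m = 0.641500, f(m) = 0.158419 > 0 → root in [0.525000, 0.641500]
step 2: m = 0.583250, f(m) = -0.014902 < 0 → root in [0.583250, 0.641500]
step 3: m = 0.612375, f(m) = 0.069714 > 0 → root in [0.583250, 0.612375]
step 4: m = 0.597813, f(m) = 0.026905 > 0 → root in [0.583250, 0.597813]
step 5: m = 0.590531, f(m) = 0.005878 > 0 → root in [0.583250, 0.590531]
Midpoint of [0.583250, 0.590531] = 0.586891

0.5869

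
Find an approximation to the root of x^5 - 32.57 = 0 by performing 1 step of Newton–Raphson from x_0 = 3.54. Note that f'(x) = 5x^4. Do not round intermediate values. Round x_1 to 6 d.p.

2.873480

x_0 = 3.540000: f = 523.355135, f' = 785.204993 → x_1 = 3.540000 - (523.355135)/(785.204993) = 2.873480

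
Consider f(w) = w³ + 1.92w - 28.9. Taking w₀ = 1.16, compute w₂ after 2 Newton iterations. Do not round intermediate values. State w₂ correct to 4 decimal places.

Newton update: w ← w − f(w)/f'(w).
f'(w) = 3w² + 1.92
w_0 = 1.160000: f = -25.111904, f' = 5.956800 → w_1 = 1.160000 - (-25.111904)/(5.956800) = 5.375670
w_1 = 5.375670: f = 136.766487, f' = 88.613489 → w_2 = 5.375670 - (136.766487)/(88.613489) = 3.832265

3.8323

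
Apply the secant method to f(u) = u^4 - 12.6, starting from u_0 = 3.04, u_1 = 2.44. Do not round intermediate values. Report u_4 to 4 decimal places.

f(u_0) = 72.807171, f(u_1) = 22.845353
u_2 = 2.440000 - (22.845353)·(2.440000 - 3.040000)/(22.845353 - (72.807171)) = 2.165646; f(u_2) = 9.396322
u_3 = 2.165646 - (9.396322)·(2.165646 - 2.440000)/(9.396322 - (22.845353)) = 1.973966; f(u_3) = 2.583032
u_4 = 1.973966 - (2.583032)·(1.973966 - 2.165646)/(2.583032 - (9.396322)) = 1.901297; f(u_4) = 0.467709

1.9013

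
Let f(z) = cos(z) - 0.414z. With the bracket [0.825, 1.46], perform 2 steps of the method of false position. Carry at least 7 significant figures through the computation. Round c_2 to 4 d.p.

f(0.825000) = 0.337007, f(1.460000) = -0.493870
step 1: c = 1.082558, f(c) = 0.020891 > 0 → new bracket [1.082558, 1.460000]
step 2: c = 1.097877, f(c) = 0.000967 > 0 → new bracket [1.097877, 1.460000]

1.0979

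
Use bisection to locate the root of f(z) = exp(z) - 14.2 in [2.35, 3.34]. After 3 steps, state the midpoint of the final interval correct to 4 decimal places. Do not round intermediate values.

f(2.350000) = -3.714430, f(3.340000) = 14.019127 (opposite signs)
step 1: m = 2.845000, f(m) = 3.001559 > 0 → root in [2.350000, 2.845000]
step 2: m = 2.597500, f(m) = -0.769879 < 0 → root in [2.597500, 2.845000]
step 3: m = 2.721250, f(m) = 0.999310 > 0 → root in [2.597500, 2.721250]
Midpoint of [2.597500, 2.721250] = 2.659375

2.6594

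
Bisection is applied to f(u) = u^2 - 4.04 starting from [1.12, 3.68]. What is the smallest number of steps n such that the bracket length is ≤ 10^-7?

Initial width b − a = 3.68 − 1.12 = 2.560000.
After n steps the width is (b−a)/2^n; need (b−a)/2^n ≤ 10^-7.
So n ≥ log₂(2.560000/10^-7) = log₂(25600000.0000) ≈ 24.6096.
Hence n = 25.

25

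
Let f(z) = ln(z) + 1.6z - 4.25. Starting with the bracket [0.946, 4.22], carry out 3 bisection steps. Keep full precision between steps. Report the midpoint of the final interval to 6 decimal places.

1.969125

f(0.946000) = -2.791913, f(4.220000) = 3.941835 (opposite signs)
step 1: m = 2.583000, f(m) = 0.831752 > 0 → root in [0.946000, 2.583000]
step 2: m = 1.764500, f(m) = -0.858933 < 0 → root in [1.764500, 2.583000]
step 3: m = 2.173750, f(m) = 0.004454 > 0 → root in [1.764500, 2.173750]
Midpoint of [1.764500, 2.173750] = 1.969125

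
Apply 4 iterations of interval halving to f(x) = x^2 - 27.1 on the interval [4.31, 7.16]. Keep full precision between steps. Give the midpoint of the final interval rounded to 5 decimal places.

5.28969

f(4.310000) = -8.523900, f(7.160000) = 24.165600 (opposite signs)
step 1: m = 5.735000, f(m) = 5.790225 > 0 → root in [4.310000, 5.735000]
step 2: m = 5.022500, f(m) = -1.874494 < 0 → root in [5.022500, 5.735000]
step 3: m = 5.378750, f(m) = 1.830952 > 0 → root in [5.022500, 5.378750]
step 4: m = 5.200625, f(m) = -0.053500 < 0 → root in [5.200625, 5.378750]
Midpoint of [5.200625, 5.378750] = 5.289687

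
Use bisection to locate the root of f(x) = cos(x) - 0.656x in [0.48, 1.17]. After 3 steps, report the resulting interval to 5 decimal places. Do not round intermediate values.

[0.91125, 0.99750]

f(0.480000) = 0.572115, f(1.170000) = -0.377368 (opposite signs)
step 1: m = 0.825000, f(m) = 0.137357 > 0 → root in [0.825000, 1.170000]
step 2: m = 0.997500, f(m) = -0.111956 < 0 → root in [0.825000, 0.997500]
step 3: m = 0.911250, f(m) = 0.014978 > 0 → root in [0.911250, 0.997500]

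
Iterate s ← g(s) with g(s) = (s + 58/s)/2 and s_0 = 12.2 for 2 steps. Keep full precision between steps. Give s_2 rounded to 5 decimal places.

7.65953

s_1 = g(12.200000) = 8.477049
s_2 = g(8.477049) = 7.659526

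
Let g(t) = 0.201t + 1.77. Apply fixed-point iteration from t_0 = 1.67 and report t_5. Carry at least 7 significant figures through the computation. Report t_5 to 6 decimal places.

2.215090

t_1 = g(1.670000) = 2.105670
t_2 = g(2.105670) = 2.193240
t_3 = g(2.193240) = 2.210841
t_4 = g(2.210841) = 2.214379
t_5 = g(2.214379) = 2.215090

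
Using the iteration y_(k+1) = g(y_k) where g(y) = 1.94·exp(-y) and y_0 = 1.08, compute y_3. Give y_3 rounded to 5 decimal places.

0.71092

y_1 = g(1.080000) = 0.658815
y_2 = g(0.658815) = 1.003880
y_3 = g(1.003880) = 0.710922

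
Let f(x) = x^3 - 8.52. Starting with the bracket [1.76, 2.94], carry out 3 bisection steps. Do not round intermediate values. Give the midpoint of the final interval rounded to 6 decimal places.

1.981250

f(1.760000) = -3.068224, f(2.940000) = 16.892184 (opposite signs)
step 1: m = 2.350000, f(m) = 4.457875 > 0 → root in [1.760000, 2.350000]
step 2: m = 2.055000, f(m) = 0.158316 > 0 → root in [1.760000, 2.055000]
step 3: m = 1.907500, f(m) = -1.579454 < 0 → root in [1.907500, 2.055000]
Midpoint of [1.907500, 2.055000] = 1.981250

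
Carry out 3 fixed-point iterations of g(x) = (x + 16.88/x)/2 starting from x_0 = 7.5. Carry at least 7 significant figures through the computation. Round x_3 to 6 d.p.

4.108964

x_1 = g(7.500000) = 4.875333
x_2 = g(4.875333) = 4.168830
x_3 = g(4.168830) = 4.108964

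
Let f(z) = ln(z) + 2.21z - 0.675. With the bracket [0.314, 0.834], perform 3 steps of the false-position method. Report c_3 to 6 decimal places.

f(0.314000) = -1.139422, f(0.834000) = 0.986618
step 1: c = 0.592687, f(c) = 0.111749 > 0 → new bracket [0.314000, 0.592687]
step 2: c = 0.567796, f(c) = 0.013835 > 0 → new bracket [0.314000, 0.567796]
step 3: c = 0.564751, f(c) = 0.001730 > 0 → new bracket [0.314000, 0.564751]

0.564751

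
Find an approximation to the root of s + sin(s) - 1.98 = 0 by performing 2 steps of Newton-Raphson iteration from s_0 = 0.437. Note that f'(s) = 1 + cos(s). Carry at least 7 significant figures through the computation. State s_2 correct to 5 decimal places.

s_0 = 0.437000: f = -1.119777, f' = 1.906025 → s_1 = 0.437000 - (-1.119777)/(1.906025) = 1.024493
s_1 = 1.024493: f = -0.101056, f' = 1.519532 → s_2 = 1.024493 - (-0.101056)/(1.519532) = 1.090998

1.09100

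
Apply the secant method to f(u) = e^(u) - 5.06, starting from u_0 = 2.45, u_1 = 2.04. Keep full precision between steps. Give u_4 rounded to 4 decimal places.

1.6232

Secant update: u_(k+1) = u_k − f(u_k)·(u_k − u_(k-1))/(f(u_k) − f(u_(k-1))).
f(u_0) = 6.528347, f(u_1) = 2.630609
u_2 = 2.040000 - (2.630609)·(2.040000 - 2.450000)/(2.630609 - (6.528347)) = 1.763288; f(u_2) = 0.771582
u_3 = 1.763288 - (0.771582)·(1.763288 - 2.040000)/(0.771582 - (2.630609)) = 1.648440; f(u_3) = 0.138864
u_4 = 1.648440 - (0.138864)·(1.648440 - 1.763288)/(0.138864 - (0.771582)) = 1.623234; f(u_4) = 0.009459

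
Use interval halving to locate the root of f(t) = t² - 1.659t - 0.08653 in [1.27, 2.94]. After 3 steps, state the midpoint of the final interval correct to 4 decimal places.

1.7919

f(1.270000) = -0.580560, f(2.940000) = 3.679610 (opposite signs)
step 1: m = 2.105000, f(m) = 0.852300 > 0 → root in [1.270000, 2.105000]
step 2: m = 1.687500, f(m) = -0.038436 < 0 → root in [1.687500, 2.105000]
step 3: m = 1.896250, f(m) = 0.363355 > 0 → root in [1.687500, 1.896250]
Midpoint of [1.687500, 1.896250] = 1.791875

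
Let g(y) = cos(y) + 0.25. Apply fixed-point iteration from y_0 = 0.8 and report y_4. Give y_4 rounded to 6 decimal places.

0.854504

y_1 = g(0.800000) = 0.946707
y_2 = g(0.946707) = 0.834359
y_3 = g(0.834359) = 0.921653
y_4 = g(0.921653) = 0.854504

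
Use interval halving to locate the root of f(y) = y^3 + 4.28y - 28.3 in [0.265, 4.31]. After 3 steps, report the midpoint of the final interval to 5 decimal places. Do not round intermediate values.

2.54031

f(0.265000) = -27.147190, f(4.310000) = 70.209791 (opposite signs)
step 1: m = 2.287500, f(m) = -6.539799 < 0 → root in [2.287500, 4.310000]
step 2: m = 3.298750, f(m) = 21.714828 > 0 → root in [2.287500, 3.298750]
step 3: m = 2.793125, f(m) = 5.445272 > 0 → root in [2.287500, 2.793125]
Midpoint of [2.287500, 2.793125] = 2.540312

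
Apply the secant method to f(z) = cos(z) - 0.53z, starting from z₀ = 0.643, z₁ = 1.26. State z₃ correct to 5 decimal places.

1.00670

f(z_0) = 0.459511, f(z_1) = -0.361983
z_2 = 1.260000 - (-0.361983)·(1.260000 - 0.643000)/(-0.361983 - (0.459511)) = 0.988125; f(z_2) = 0.026550
z_3 = 0.988125 - (0.026550)·(0.988125 - 1.260000)/(0.026550 - (-0.361983)) = 1.006703; f(z_3) = 0.001097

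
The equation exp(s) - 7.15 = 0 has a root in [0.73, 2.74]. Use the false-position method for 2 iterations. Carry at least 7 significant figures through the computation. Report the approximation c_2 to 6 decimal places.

f(0.730000) = -5.074919, f(2.740000) = 8.336985
step 1: c = 1.490562, f(c) = -2.710409 < 0 → new bracket [1.490562, 2.740000]
step 2: c = 1.797104, f(c) = -1.117847 < 0 → new bracket [1.797104, 2.740000]

1.797104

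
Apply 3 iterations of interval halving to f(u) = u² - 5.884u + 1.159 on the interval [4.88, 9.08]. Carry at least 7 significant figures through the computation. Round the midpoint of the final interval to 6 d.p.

f(4.880000) = -3.740520, f(9.080000) = 30.178680 (opposite signs)
step 1: m = 6.980000, f(m) = 8.809080 > 0 → root in [4.880000, 6.980000]
step 2: m = 5.930000, f(m) = 1.431780 > 0 → root in [4.880000, 5.930000]
step 3: m = 5.405000, f(m) = -1.429995 < 0 → root in [5.405000, 5.930000]
Midpoint of [5.405000, 5.930000] = 5.667500

5.667500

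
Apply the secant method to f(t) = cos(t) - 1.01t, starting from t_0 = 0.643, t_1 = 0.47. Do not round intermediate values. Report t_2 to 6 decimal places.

f(t_0) = 0.150871, f(t_1) = 0.416868
t_2 = 0.470000 - (0.416868)·(0.470000 - 0.643000)/(0.416868 - (0.150871)) = 0.741123; f(t_2) = -0.010824

0.741123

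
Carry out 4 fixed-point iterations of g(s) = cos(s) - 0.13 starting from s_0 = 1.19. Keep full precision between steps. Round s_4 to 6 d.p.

0.729369

s_1 = g(1.190000) = 0.241660
s_2 = g(0.241660) = 0.840942
s_3 = g(0.840942) = 0.536761
s_4 = g(0.536761) = 0.729369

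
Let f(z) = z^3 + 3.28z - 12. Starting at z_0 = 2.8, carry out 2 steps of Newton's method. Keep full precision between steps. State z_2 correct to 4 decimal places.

1.8461

f'(z) = 3z^2 + 3.28
z_0 = 2.800000: f = 19.136000, f' = 26.800000 → z_1 = 2.800000 - (19.136000)/(26.800000) = 2.085970
z_1 = 2.085970: f = 3.918604, f' = 16.333814 → z_2 = 2.085970 - (3.918604)/(16.333814) = 1.846063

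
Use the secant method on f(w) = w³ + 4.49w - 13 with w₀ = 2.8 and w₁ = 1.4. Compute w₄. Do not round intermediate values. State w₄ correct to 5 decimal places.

Secant update: w_(k+1) = w_k − f(w_k)·(w_k − w_(k-1))/(f(w_k) − f(w_(k-1))).
f(w_0) = 21.524000, f(w_1) = -3.970000
w_2 = 1.400000 - (-3.970000)·(1.400000 - 2.800000)/(-3.970000 - (21.524000)) = 1.618012; f(w_2) = -1.499230
w_3 = 1.618012 - (-1.499230)·(1.618012 - 1.400000)/(-1.499230 - (-3.970000)) = 1.750299; f(w_3) = 0.220963
w_4 = 1.750299 - (0.220963)·(1.750299 - 1.618012)/(0.220963 - (-1.499230)) = 1.733306; f(w_4) = -0.009995

1.73331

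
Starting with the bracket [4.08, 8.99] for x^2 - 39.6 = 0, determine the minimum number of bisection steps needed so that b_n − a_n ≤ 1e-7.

26

Initial width b − a = 8.99 − 4.08 = 4.910000.
After n steps the width is (b−a)/2^n; need (b−a)/2^n ≤ 1e-7.
So n ≥ log₂(4.910000/1e-7) = log₂(49100000.0000) ≈ 25.5492.
Hence n = 26.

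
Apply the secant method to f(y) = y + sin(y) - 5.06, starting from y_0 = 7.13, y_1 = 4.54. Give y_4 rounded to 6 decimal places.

5.648043

f(y_0) = 2.819174, f(y_1) = -1.505178
y_2 = 4.540000 - (-1.505178)·(4.540000 - 7.130000)/(-1.505178 - (2.819174)) = 5.441502; f(y_2) = -0.364264
y_3 = 5.441502 - (-0.364264)·(5.441502 - 4.540000)/(-0.364264 - (-1.505178)) = 5.729328; f(y_3) = 0.143356
y_4 = 5.729328 - (0.143356)·(5.729328 - 5.441502)/(0.143356 - (-0.364264)) = 5.648043; f(y_4) = -0.005248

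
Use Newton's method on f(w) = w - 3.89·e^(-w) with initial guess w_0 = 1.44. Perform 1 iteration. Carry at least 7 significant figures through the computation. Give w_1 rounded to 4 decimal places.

Newton update: w ← w − f(w)/f'(w).
f'(w) = 1 + 3.89·e^(-w)
w_0 = 1.440000: f = 0.518351, f' = 1.921649 → w_1 = 1.440000 - (0.518351)/(1.921649) = 1.170257

1.1703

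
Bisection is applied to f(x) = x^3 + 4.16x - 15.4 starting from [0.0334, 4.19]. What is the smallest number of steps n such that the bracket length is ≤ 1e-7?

26

Initial width b − a = 4.19 − 0.0334 = 4.156600.
After n steps the width is (b−a)/2^n; need (b−a)/2^n ≤ 1e-7.
So n ≥ log₂(4.156600/1e-7) = log₂(41566000.0000) ≈ 25.3089.
Hence n = 26.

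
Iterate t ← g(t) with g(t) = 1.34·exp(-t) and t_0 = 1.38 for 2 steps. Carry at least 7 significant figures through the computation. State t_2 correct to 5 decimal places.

0.95653

t_1 = g(1.380000) = 0.337115
t_2 = g(0.337115) = 0.956528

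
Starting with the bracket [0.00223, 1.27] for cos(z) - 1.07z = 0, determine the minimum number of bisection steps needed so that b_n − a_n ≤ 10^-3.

Initial width b − a = 1.27 − 0.00223 = 1.267770.
After n steps the width is (b−a)/2^n; need (b−a)/2^n ≤ 10^-3.
So n ≥ log₂(1.267770/10^-3) = log₂(1267.7700) ≈ 10.3081.
Hence n = 11.

11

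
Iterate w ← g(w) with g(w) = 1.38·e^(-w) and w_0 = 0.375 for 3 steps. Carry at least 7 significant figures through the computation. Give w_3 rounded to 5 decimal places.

0.80861

w_1 = g(0.375000) = 0.948459
w_2 = g(0.948459) = 0.534526
w_3 = g(0.534526) = 0.808607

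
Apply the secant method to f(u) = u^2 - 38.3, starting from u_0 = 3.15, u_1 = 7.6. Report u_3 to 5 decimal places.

f(u_0) = -28.377500, f(u_1) = 19.460000
u_2 = 7.600000 - (19.460000)·(7.600000 - 3.150000)/(19.460000 - (-28.377500)) = 5.789767; f(u_2) = -4.778593
u_3 = 5.789767 - (-4.778593)·(5.789767 - 7.600000)/(-4.778593 - (19.460000)) = 6.146651; f(u_3) = -0.518677

6.14665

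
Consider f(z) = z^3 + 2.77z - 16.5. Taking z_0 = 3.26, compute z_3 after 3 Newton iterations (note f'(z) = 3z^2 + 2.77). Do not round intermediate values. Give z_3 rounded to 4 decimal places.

Newton update: z ← z − f(z)/f'(z).
z_0 = 3.260000: f = 27.176176, f' = 34.652800 → z_1 = 3.260000 - (27.176176)/(34.652800) = 2.475758
z_1 = 2.475758: f = 5.532709, f' = 21.158135 → z_2 = 2.475758 - (5.532709)/(21.158135) = 2.214265
z_2 = 2.214265: f = 0.489987, f' = 17.478908 → z_3 = 2.214265 - (0.489987)/(17.478908) = 2.186232

2.1862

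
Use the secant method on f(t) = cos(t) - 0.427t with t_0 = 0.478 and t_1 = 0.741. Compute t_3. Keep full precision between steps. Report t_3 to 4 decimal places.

f(t_0) = 0.683811, f(t_1) = 0.421387
t_2 = 0.741000 - (0.421387)·(0.741000 - 0.478000)/(0.421387 - (0.683811)) = 1.163312; f(t_2) = -0.100434
t_3 = 1.163312 - (-0.100434)·(1.163312 - 0.741000)/(-0.100434 - (0.421387)) = 1.082031; f(t_3) = 0.007509

1.0820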